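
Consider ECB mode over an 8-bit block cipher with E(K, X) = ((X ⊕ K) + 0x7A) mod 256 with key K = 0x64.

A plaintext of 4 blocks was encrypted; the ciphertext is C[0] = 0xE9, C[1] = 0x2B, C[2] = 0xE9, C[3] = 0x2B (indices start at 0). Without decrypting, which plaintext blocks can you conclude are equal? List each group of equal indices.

P[0] = P[2]; P[1] = P[3]

ECB encrypts each block independently with the same key, so equal ciphertext blocks imply equal plaintext blocks.
C[0] = C[2] = 0xE9, so P[0] = P[2].
C[1] = C[3] = 0x2B, so P[1] = P[3].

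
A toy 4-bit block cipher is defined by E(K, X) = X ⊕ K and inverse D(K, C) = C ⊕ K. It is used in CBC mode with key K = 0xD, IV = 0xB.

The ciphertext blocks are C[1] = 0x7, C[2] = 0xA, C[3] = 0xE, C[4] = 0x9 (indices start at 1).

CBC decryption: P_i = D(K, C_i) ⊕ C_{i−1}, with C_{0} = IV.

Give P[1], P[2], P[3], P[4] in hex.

P[1]: D(K, 0x7) = 0xA; 0xA ⊕ 0xB = 0x1.
P[2]: D(K, 0xA) = 0x7; 0x7 ⊕ 0x7 = 0x0.
P[3]: D(K, 0xE) = 0x3; 0x3 ⊕ 0xA = 0x9.
P[4]: D(K, 0x9) = 0x4; 0x4 ⊕ 0xE = 0xA.

P[1] = 0x1, P[2] = 0x0, P[3] = 0x9, P[4] = 0xA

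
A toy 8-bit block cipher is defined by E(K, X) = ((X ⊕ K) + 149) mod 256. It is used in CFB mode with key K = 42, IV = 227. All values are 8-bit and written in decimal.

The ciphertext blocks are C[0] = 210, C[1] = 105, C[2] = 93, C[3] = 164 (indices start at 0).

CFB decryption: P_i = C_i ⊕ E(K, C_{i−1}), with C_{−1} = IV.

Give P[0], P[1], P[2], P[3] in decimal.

P[0] = 140, P[1] = 228, P[2] = 133, P[3] = 168

P[0]: E(K, 227) = 94; 210 ⊕ 94 = 140.
P[1]: E(K, 210) = 141; 105 ⊕ 141 = 228.
P[2]: E(K, 105) = 216; 93 ⊕ 216 = 133.
P[3]: E(K, 93) = 12; 164 ⊕ 12 = 168.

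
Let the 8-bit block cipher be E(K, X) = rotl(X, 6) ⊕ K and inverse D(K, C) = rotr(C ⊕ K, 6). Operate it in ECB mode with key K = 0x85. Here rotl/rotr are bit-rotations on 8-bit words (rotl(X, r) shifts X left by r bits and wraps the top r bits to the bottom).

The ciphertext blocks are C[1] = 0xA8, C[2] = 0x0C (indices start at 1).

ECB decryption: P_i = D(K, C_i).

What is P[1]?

P[1]: D(K, 0xA8) = 0xB4.

P[1] = 0xB4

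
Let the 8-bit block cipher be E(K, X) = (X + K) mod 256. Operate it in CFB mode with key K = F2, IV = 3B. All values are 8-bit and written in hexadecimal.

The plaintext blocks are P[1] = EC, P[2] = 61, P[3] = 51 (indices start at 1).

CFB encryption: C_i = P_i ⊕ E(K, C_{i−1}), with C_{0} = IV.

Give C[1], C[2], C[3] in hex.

C[1]: E(K, 3B) = 2D; EC ⊕ 2D = C1.
C[2]: E(K, C1) = B3; 61 ⊕ B3 = D2.
C[3]: E(K, D2) = C4; 51 ⊕ C4 = 95.

C[1] = C1, C[2] = D2, C[3] = 95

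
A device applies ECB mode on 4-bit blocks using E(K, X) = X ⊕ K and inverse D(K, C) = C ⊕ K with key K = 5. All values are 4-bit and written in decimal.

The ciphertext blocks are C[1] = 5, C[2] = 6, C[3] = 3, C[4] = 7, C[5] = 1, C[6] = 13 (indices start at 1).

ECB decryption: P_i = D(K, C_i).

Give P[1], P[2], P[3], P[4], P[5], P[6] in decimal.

P[1] = 0, P[2] = 3, P[3] = 6, P[4] = 2, P[5] = 4, P[6] = 8

P[1]: D(K, 5) = 0.
P[2]: D(K, 6) = 3.
P[3]: D(K, 3) = 6.
P[4]: D(K, 7) = 2.
P[5]: D(K, 1) = 4.
P[6]: D(K, 13) = 8.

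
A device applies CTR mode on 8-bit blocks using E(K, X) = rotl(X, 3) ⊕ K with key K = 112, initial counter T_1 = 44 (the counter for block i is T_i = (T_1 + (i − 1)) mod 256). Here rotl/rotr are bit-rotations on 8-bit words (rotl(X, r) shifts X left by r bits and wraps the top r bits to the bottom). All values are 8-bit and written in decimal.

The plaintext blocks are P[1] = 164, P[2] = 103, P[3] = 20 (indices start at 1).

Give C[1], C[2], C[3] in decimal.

CTR encryption: S_i = E(K, T_i) where T_i is the counter for block i; C_i = P_i ⊕ S_i.
C[1]: T = 44, S = E(K, T) = 17; 164 ⊕ 17 = 181.
C[2]: T = 45, S = E(K, T) = 25; 103 ⊕ 25 = 126.
C[3]: T = 46, S = E(K, T) = 1; 20 ⊕ 1 = 21.

C[1] = 181, C[2] = 126, C[3] = 21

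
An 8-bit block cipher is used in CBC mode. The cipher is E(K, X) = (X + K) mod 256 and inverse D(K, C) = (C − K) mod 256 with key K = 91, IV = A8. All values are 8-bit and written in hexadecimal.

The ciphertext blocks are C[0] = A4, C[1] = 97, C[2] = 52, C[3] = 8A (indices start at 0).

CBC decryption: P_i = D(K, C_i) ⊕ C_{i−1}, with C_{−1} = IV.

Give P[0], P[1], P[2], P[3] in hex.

P[0] = BB, P[1] = A2, P[2] = 56, P[3] = AB

P[0]: D(K, A4) = 13; 13 ⊕ A8 = BB.
P[1]: D(K, 97) = 06; 06 ⊕ A4 = A2.
P[2]: D(K, 52) = C1; C1 ⊕ 97 = 56.
P[3]: D(K, 8A) = F9; F9 ⊕ 52 = AB.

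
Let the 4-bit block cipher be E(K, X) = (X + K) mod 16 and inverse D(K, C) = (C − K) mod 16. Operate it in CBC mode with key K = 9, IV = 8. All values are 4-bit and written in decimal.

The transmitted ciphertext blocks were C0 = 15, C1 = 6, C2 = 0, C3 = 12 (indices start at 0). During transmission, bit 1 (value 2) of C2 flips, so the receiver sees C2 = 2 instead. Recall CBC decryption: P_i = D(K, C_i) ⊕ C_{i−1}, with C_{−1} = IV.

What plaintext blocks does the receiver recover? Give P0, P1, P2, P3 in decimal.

Only C2 changed, to 2. In CBC, a change in C_i garbles P_i and flips the same bit in P_{i+1}. Decrypting the received ciphertext:
P0: D(K, 15) = 6; 6 ⊕ 8 = 14.
P1: D(K, 6) = 13; 13 ⊕ 15 = 2.
P2: D(K, 2) = 9; 9 ⊕ 6 = 15.
P3: D(K, 12) = 3; 3 ⊕ 2 = 1.
Blocks that differ from the original plaintext: P2, P3.

P0 = 14, P1 = 2, P2 = 15, P3 = 1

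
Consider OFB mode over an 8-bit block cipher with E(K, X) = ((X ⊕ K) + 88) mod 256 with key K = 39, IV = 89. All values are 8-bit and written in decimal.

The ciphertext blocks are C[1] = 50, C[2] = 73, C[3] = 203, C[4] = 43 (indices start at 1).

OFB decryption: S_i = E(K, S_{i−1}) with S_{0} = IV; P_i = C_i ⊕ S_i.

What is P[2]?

P[1]: S = E(K, 89) = 214; 50 ⊕ 214 = 228.
P[2]: S = E(K, 214) = 73; 73 ⊕ 73 = 0.

P[2] = 0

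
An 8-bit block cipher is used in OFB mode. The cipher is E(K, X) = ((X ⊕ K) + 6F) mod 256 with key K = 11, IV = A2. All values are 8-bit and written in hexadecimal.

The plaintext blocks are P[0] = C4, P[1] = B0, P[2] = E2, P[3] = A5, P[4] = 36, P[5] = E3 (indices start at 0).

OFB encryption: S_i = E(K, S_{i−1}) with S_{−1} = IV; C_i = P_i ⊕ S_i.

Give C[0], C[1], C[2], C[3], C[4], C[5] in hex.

C[0] = E6, C[1] = 12, C[2] = C0, C[3] = 07, C[4] = 14, C[5] = 41

C[0]: S = E(K, A2) = 22; C4 ⊕ 22 = E6.
C[1]: S = E(K, 22) = A2; B0 ⊕ A2 = 12.
C[2]: S = E(K, A2) = 22; E2 ⊕ 22 = C0.
C[3]: S = E(K, 22) = A2; A5 ⊕ A2 = 07.
C[4]: S = E(K, A2) = 22; 36 ⊕ 22 = 14.
C[5]: S = E(K, 22) = A2; E3 ⊕ A2 = 41.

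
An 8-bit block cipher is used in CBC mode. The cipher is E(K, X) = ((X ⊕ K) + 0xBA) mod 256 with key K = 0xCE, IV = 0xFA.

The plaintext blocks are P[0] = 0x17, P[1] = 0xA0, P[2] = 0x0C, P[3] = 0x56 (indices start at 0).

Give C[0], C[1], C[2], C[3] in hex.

C[0] = 0xDD, C[1] = 0x6D, C[2] = 0x69, C[3] = 0xAB

CBC encryption: C_i = E(K, P_i ⊕ C_{i−1}), with C_{−1} = IV.
C[0]: P[0] ⊕ 0xFA = 0xED; E(K, 0xED) = 0xDD.
C[1]: P[1] ⊕ 0xDD = 0x7D; E(K, 0x7D) = 0x6D.
C[2]: P[2] ⊕ 0x6D = 0x61; E(K, 0x61) = 0x69.
C[3]: P[3] ⊕ 0x69 = 0x3F; E(K, 0x3F) = 0xAB.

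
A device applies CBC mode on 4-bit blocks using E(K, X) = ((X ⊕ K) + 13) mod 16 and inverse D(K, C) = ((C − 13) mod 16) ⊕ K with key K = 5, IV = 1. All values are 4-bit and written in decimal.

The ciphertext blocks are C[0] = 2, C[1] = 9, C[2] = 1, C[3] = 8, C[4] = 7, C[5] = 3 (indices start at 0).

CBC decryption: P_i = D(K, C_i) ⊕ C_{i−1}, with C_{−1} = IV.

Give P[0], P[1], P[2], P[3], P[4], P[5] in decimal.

P[0]: D(K, 2) = 0; 0 ⊕ 1 = 1.
P[1]: D(K, 9) = 9; 9 ⊕ 2 = 11.
P[2]: D(K, 1) = 1; 1 ⊕ 9 = 8.
P[3]: D(K, 8) = 14; 14 ⊕ 1 = 15.
P[4]: D(K, 7) = 15; 15 ⊕ 8 = 7.
P[5]: D(K, 3) = 3; 3 ⊕ 7 = 4.

P[0] = 1, P[1] = 11, P[2] = 8, P[3] = 15, P[4] = 7, P[5] = 4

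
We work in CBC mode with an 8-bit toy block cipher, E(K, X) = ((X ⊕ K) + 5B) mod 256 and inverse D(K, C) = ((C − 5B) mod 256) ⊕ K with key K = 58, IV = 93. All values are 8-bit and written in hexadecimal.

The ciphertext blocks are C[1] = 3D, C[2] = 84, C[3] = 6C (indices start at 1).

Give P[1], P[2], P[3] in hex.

P[1] = 29, P[2] = 4C, P[3] = CD

CBC decryption: P_i = D(K, C_i) ⊕ C_{i−1}, with C_{0} = IV.
P[1]: D(K, 3D) = BA; BA ⊕ 93 = 29.
P[2]: D(K, 84) = 71; 71 ⊕ 3D = 4C.
P[3]: D(K, 6C) = 49; 49 ⊕ 84 = CD.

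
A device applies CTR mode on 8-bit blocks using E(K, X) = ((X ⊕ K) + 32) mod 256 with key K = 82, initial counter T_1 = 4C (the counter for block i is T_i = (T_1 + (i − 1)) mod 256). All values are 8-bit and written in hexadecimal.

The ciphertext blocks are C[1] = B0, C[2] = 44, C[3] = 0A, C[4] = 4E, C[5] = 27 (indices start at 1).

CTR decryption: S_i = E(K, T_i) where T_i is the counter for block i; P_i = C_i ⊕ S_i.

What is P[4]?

P[4]: T = 4F, S = E(K, T) = FF; 4E ⊕ FF = B1.

P[4] = B1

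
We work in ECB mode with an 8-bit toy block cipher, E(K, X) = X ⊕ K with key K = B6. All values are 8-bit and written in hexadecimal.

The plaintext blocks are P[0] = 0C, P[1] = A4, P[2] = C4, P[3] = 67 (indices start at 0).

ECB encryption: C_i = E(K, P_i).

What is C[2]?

C[2]: E(K, C4) = 72.

C[2] = 72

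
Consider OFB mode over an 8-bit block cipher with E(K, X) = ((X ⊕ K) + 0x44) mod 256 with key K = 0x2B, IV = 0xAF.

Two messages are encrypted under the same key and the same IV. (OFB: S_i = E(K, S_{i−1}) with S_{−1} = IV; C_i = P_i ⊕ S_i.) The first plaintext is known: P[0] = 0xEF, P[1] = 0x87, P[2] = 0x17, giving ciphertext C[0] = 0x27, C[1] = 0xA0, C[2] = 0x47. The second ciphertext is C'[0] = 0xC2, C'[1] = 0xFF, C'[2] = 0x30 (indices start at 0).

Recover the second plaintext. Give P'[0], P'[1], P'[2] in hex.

In OFB with a reused IV, both messages share the same keystream S_i, so C_i ⊕ C'_i = P_i ⊕ P'_i and thus P'_i = P_i ⊕ C_i ⊕ C'_i.
P'[0]: 0xEF ⊕ 0x27 ⊕ 0xC2 = 0x0A.
P'[1]: 0x87 ⊕ 0xA0 ⊕ 0xFF = 0xD8.
P'[2]: 0x17 ⊕ 0x47 ⊕ 0x30 = 0x60.

P'[0] = 0x0A, P'[1] = 0xD8, P'[2] = 0x60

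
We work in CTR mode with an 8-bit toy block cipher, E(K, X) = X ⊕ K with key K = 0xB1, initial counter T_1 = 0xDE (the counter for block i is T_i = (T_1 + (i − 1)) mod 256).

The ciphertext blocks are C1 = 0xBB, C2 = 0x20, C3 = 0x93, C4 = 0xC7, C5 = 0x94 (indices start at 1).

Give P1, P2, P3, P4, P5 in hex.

P1 = 0xD4, P2 = 0x4E, P3 = 0xC2, P4 = 0x97, P5 = 0xC7

CTR decryption: S_i = E(K, T_i) where T_i is the counter for block i; P_i = C_i ⊕ S_i.
P1: T = 0xDE, S = E(K, T) = 0x6F; 0xBB ⊕ 0x6F = 0xD4.
P2: T = 0xDF, S = E(K, T) = 0x6E; 0x20 ⊕ 0x6E = 0x4E.
P3: T = 0xE0, S = E(K, T) = 0x51; 0x93 ⊕ 0x51 = 0xC2.
P4: T = 0xE1, S = E(K, T) = 0x50; 0xC7 ⊕ 0x50 = 0x97.
P5: T = 0xE2, S = E(K, T) = 0x53; 0x94 ⊕ 0x53 = 0xC7.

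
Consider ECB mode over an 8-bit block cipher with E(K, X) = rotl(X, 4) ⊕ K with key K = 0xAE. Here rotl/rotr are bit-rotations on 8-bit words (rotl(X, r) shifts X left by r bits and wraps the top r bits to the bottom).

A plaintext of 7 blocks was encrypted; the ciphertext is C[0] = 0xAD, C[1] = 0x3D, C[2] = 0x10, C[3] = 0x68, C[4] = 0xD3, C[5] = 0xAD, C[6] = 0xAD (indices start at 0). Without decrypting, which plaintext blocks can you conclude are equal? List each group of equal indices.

ECB encrypts each block independently with the same key, so equal ciphertext blocks imply equal plaintext blocks.
C[0] = C[5] = C[6] = 0xAD, so P[0] = P[5] = P[6].

P[0] = P[5] = P[6]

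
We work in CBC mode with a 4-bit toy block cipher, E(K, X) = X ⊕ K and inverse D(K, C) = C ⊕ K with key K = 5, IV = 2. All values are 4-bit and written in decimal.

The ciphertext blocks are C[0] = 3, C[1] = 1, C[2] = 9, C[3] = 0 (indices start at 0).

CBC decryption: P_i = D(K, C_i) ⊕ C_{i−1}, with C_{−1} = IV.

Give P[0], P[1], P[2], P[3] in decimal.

P[0]: D(K, 3) = 6; 6 ⊕ 2 = 4.
P[1]: D(K, 1) = 4; 4 ⊕ 3 = 7.
P[2]: D(K, 9) = 12; 12 ⊕ 1 = 13.
P[3]: D(K, 0) = 5; 5 ⊕ 9 = 12.

P[0] = 4, P[1] = 7, P[2] = 13, P[3] = 12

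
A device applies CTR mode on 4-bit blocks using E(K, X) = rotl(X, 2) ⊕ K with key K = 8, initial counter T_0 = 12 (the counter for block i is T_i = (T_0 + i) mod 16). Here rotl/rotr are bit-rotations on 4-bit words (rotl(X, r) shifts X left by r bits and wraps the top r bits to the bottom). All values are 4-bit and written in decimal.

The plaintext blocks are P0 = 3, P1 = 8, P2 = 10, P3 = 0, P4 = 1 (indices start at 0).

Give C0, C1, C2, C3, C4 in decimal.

CTR encryption: S_i = E(K, T_i) where T_i is the counter for block i; C_i = P_i ⊕ S_i.
C0: T = 12, S = E(K, T) = 11; 3 ⊕ 11 = 8.
C1: T = 13, S = E(K, T) = 15; 8 ⊕ 15 = 7.
C2: T = 14, S = E(K, T) = 3; 10 ⊕ 3 = 9.
C3: T = 15, S = E(K, T) = 7; 0 ⊕ 7 = 7.
C4: T = 0, S = E(K, T) = 8; 1 ⊕ 8 = 9.

C0 = 8, C1 = 7, C2 = 9, C3 = 7, C4 = 9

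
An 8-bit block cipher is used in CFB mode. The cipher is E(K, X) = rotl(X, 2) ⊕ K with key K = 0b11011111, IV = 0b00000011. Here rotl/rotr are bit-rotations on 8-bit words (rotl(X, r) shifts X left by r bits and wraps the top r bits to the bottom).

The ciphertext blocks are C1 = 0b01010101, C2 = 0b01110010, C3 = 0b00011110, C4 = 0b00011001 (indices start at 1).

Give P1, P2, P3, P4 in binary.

CFB decryption: P_i = C_i ⊕ E(K, C_{i−1}), with C_{0} = IV.
P1: E(K, 0b00000011) = 0b11010011; 0b01010101 ⊕ 0b11010011 = 0b10000110.
P2: E(K, 0b01010101) = 0b10001010; 0b01110010 ⊕ 0b10001010 = 0b11111000.
P3: E(K, 0b01110010) = 0b00010110; 0b00011110 ⊕ 0b00010110 = 0b00001000.
P4: E(K, 0b00011110) = 0b10100111; 0b00011001 ⊕ 0b10100111 = 0b10111110.

P1 = 0b10000110, P2 = 0b11111000, P3 = 0b00001000, P4 = 0b10111110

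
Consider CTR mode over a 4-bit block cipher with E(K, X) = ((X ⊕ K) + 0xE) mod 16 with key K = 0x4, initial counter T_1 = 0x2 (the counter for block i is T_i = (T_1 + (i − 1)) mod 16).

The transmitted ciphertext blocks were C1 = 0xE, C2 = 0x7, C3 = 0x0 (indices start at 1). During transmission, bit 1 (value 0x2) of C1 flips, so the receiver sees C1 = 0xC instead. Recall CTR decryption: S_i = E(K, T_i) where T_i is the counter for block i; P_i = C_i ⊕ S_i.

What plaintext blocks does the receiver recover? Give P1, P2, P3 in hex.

P1 = 0x8, P2 = 0x2, P3 = 0xE

Only C1 changed, to 0xC. In CTR, a change in C_i flips the same bit in P_i only; the keystream is unaffected. Decrypting the received ciphertext:
P1: T = 0x2, S = E(K, T) = 0x4; 0xC ⊕ 0x4 = 0x8.
P2: T = 0x3, S = E(K, T) = 0x5; 0x7 ⊕ 0x5 = 0x2.
P3: T = 0x4, S = E(K, T) = 0xE; 0x0 ⊕ 0xE = 0xE.
Blocks that differ from the original plaintext: P1.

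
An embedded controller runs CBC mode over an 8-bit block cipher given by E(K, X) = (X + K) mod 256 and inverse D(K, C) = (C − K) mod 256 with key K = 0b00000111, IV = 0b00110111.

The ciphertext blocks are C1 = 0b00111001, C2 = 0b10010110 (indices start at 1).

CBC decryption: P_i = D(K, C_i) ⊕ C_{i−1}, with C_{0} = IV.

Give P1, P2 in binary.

P1: D(K, 0b00111001) = 0b00110010; 0b00110010 ⊕ 0b00110111 = 0b00000101.
P2: D(K, 0b10010110) = 0b10001111; 0b10001111 ⊕ 0b00111001 = 0b10110110.

P1 = 0b00000101, P2 = 0b10110110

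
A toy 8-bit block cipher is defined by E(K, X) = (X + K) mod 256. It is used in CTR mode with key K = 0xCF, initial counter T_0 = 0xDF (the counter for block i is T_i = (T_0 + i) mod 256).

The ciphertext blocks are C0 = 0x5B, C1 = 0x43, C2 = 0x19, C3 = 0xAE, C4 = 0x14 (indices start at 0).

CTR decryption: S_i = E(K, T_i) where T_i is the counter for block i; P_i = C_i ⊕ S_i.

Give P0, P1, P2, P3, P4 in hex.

P0 = 0xF5, P1 = 0xEC, P2 = 0xA9, P3 = 0x1F, P4 = 0xA6

P0: T = 0xDF, S = E(K, T) = 0xAE; 0x5B ⊕ 0xAE = 0xF5.
P1: T = 0xE0, S = E(K, T) = 0xAF; 0x43 ⊕ 0xAF = 0xEC.
P2: T = 0xE1, S = E(K, T) = 0xB0; 0x19 ⊕ 0xB0 = 0xA9.
P3: T = 0xE2, S = E(K, T) = 0xB1; 0xAE ⊕ 0xB1 = 0x1F.
P4: T = 0xE3, S = E(K, T) = 0xB2; 0x14 ⊕ 0xB2 = 0xA6.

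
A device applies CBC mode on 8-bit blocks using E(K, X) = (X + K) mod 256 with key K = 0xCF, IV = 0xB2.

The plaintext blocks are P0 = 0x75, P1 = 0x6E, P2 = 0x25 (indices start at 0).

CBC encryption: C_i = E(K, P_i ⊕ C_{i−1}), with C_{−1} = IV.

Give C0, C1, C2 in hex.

C0: P0 ⊕ 0xB2 = 0xC7; E(K, 0xC7) = 0x96.
C1: P1 ⊕ 0x96 = 0xF8; E(K, 0xF8) = 0xC7.
C2: P2 ⊕ 0xC7 = 0xE2; E(K, 0xE2) = 0xB1.

C0 = 0x96, C1 = 0xC7, C2 = 0xB1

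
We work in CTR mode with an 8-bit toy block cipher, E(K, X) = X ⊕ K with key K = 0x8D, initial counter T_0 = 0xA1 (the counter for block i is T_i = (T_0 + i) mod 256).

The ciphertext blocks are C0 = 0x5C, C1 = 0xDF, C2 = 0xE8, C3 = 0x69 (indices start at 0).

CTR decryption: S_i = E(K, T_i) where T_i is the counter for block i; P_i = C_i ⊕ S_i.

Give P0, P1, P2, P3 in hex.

P0 = 0x70, P1 = 0xF0, P2 = 0xC6, P3 = 0x40

P0: T = 0xA1, S = E(K, T) = 0x2C; 0x5C ⊕ 0x2C = 0x70.
P1: T = 0xA2, S = E(K, T) = 0x2F; 0xDF ⊕ 0x2F = 0xF0.
P2: T = 0xA3, S = E(K, T) = 0x2E; 0xE8 ⊕ 0x2E = 0xC6.
P3: T = 0xA4, S = E(K, T) = 0x29; 0x69 ⊕ 0x29 = 0x40.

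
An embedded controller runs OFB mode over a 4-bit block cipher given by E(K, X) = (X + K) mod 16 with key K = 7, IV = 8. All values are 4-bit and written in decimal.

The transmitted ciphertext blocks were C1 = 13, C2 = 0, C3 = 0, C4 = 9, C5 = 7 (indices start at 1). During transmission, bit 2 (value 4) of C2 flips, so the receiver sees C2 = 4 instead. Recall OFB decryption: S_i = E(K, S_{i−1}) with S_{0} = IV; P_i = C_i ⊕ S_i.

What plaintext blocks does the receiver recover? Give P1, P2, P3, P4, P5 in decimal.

Only C2 changed, to 4. In OFB, a change in C_i flips the same bit in P_i only; the keystream is unaffected. Decrypting the received ciphertext:
P1: S = E(K, 8) = 15; 13 ⊕ 15 = 2.
P2: S = E(K, 15) = 6; 4 ⊕ 6 = 2.
P3: S = E(K, 6) = 13; 0 ⊕ 13 = 13.
P4: S = E(K, 13) = 4; 9 ⊕ 4 = 13.
P5: S = E(K, 4) = 11; 7 ⊕ 11 = 12.
Blocks that differ from the original plaintext: P2.

P1 = 2, P2 = 2, P3 = 13, P4 = 13, P5 = 12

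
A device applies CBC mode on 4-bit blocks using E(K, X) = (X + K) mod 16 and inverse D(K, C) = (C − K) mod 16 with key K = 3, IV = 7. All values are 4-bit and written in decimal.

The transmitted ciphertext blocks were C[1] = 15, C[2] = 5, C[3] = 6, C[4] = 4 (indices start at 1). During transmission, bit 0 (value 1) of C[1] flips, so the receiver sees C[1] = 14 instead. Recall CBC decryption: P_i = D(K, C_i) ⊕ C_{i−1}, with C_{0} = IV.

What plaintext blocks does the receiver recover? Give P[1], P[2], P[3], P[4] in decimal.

Only C[1] changed, to 14. In CBC, a change in C_i garbles P_i and flips the same bit in P_{i+1}. Decrypting the received ciphertext:
P[1]: D(K, 14) = 11; 11 ⊕ 7 = 12.
P[2]: D(K, 5) = 2; 2 ⊕ 14 = 12.
P[3]: D(K, 6) = 3; 3 ⊕ 5 = 6.
P[4]: D(K, 4) = 1; 1 ⊕ 6 = 7.
Blocks that differ from the original plaintext: P[1], P[2].

P[1] = 12, P[2] = 12, P[3] = 6, P[4] = 7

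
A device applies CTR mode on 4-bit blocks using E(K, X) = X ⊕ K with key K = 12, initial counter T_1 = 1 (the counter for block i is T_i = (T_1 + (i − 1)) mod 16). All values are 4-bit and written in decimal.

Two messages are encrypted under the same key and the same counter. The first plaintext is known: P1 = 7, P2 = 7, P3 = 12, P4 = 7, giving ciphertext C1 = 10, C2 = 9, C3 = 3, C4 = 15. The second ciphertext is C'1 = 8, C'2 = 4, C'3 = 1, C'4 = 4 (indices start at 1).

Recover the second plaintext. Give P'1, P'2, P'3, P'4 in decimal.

P'1 = 5, P'2 = 10, P'3 = 14, P'4 = 12

In CTR with a reused counter, both messages share the same keystream S_i, so C_i ⊕ C'_i = P_i ⊕ P'_i and thus P'_i = P_i ⊕ C_i ⊕ C'_i.
P'1: 7 ⊕ 10 ⊕ 8 = 5.
P'2: 7 ⊕ 9 ⊕ 4 = 10.
P'3: 12 ⊕ 3 ⊕ 1 = 14.
P'4: 7 ⊕ 15 ⊕ 4 = 12.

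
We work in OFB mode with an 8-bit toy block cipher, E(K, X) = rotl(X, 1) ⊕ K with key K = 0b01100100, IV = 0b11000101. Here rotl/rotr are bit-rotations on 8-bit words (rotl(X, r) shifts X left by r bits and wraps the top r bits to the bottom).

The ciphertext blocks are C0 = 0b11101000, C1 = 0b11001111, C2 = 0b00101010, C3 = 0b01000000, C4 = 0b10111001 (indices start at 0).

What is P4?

P4 = 0b01011001

OFB decryption: S_i = E(K, S_{i−1}) with S_{−1} = IV; P_i = C_i ⊕ S_i.
P0: S = E(K, 0b11000101) = 0b11101111; 0b11101000 ⊕ 0b11101111 = 0b00000111.
P1: S = E(K, 0b11101111) = 0b10111011; 0b11001111 ⊕ 0b10111011 = 0b01110100.
P2: S = E(K, 0b10111011) = 0b00010011; 0b00101010 ⊕ 0b00010011 = 0b00111001.
P3: S = E(K, 0b00010011) = 0b01000010; 0b01000000 ⊕ 0b01000010 = 0b00000010.
P4: S = E(K, 0b01000010) = 0b11100000; 0b10111001 ⊕ 0b11100000 = 0b01011001.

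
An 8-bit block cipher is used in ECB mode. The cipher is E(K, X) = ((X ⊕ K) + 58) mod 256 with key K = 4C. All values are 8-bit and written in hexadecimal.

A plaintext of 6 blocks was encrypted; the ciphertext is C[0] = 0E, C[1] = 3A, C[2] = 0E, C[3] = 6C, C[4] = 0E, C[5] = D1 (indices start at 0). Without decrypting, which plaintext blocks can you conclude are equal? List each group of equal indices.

ECB encrypts each block independently with the same key, so equal ciphertext blocks imply equal plaintext blocks.
C[0] = C[2] = C[4] = 0E, so P[0] = P[2] = P[4].

P[0] = P[2] = P[4]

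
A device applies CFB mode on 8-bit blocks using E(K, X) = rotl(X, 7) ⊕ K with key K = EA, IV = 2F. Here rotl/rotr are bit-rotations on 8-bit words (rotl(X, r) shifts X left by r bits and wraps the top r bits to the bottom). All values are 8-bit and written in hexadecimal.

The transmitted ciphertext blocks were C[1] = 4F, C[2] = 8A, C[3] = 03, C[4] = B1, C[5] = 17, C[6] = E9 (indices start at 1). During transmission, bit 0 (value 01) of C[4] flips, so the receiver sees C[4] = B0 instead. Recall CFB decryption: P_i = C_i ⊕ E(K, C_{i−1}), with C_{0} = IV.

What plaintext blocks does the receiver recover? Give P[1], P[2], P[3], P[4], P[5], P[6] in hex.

Only C[4] changed, to B0. In CFB, a change in C_i flips the same bit in P_i and garbles P_{i+1}. Decrypting the received ciphertext:
P[1]: E(K, 2F) = 7D; 4F ⊕ 7D = 32.
P[2]: E(K, 4F) = 4D; 8A ⊕ 4D = C7.
P[3]: E(K, 8A) = AF; 03 ⊕ AF = AC.
P[4]: E(K, 03) = 6B; B0 ⊕ 6B = DB.
P[5]: E(K, B0) = B2; 17 ⊕ B2 = A5.
P[6]: E(K, 17) = 61; E9 ⊕ 61 = 88.
Blocks that differ from the original plaintext: P[4], P[5].

P[1] = 32, P[2] = C7, P[3] = AC, P[4] = DB, P[5] = A5, P[6] = 88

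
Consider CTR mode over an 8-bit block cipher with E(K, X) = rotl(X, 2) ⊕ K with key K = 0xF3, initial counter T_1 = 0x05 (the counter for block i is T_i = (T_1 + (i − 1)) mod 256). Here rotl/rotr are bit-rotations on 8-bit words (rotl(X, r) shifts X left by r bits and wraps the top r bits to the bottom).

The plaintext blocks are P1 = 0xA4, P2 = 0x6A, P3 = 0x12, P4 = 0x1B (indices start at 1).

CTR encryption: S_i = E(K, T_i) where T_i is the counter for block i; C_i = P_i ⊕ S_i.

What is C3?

C3 = 0xFD

C1: T = 0x05, S = E(K, T) = 0xE7; 0xA4 ⊕ 0xE7 = 0x43.
C2: T = 0x06, S = E(K, T) = 0xEB; 0x6A ⊕ 0xEB = 0x81.
C3: T = 0x07, S = E(K, T) = 0xEF; 0x12 ⊕ 0xEF = 0xFD.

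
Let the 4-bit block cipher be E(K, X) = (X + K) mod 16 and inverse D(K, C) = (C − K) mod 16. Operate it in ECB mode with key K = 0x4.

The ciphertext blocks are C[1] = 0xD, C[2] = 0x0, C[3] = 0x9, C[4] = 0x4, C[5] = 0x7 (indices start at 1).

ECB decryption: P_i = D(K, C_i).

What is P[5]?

P[5]: D(K, 0x7) = 0x3.

P[5] = 0x3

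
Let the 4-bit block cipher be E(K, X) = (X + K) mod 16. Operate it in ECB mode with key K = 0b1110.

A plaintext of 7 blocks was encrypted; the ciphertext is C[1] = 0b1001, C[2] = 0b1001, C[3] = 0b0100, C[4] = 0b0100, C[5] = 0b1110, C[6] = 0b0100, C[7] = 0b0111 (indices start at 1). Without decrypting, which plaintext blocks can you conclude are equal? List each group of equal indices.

ECB encrypts each block independently with the same key, so equal ciphertext blocks imply equal plaintext blocks.
C[1] = C[2] = 0b1001, so P[1] = P[2].
C[3] = C[4] = C[6] = 0b0100, so P[3] = P[4] = P[6].

P[1] = P[2]; P[3] = P[4] = P[6]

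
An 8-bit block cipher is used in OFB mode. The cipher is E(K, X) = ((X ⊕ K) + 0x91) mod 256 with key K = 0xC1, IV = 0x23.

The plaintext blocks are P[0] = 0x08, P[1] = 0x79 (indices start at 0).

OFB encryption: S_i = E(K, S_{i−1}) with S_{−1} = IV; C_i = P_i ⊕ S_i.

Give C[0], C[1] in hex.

C[0]: S = E(K, 0x23) = 0x73; 0x08 ⊕ 0x73 = 0x7B.
C[1]: S = E(K, 0x73) = 0x43; 0x79 ⊕ 0x43 = 0x3A.

C[0] = 0x7B, C[1] = 0x3A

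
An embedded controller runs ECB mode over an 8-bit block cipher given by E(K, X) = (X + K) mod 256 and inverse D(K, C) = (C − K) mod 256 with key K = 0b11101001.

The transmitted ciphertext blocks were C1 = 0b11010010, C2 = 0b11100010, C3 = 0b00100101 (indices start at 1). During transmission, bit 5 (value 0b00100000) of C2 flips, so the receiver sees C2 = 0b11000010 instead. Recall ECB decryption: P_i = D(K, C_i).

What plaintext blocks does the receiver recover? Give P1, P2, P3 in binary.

P1 = 0b11101001, P2 = 0b11011001, P3 = 0b00111100

Only C2 changed, to 0b11000010. In ECB, a change in C_i affects only P_i. Decrypting the received ciphertext:
P1: D(K, 0b11010010) = 0b11101001.
P2: D(K, 0b11000010) = 0b11011001.
P3: D(K, 0b00100101) = 0b00111100.
Blocks that differ from the original plaintext: P2.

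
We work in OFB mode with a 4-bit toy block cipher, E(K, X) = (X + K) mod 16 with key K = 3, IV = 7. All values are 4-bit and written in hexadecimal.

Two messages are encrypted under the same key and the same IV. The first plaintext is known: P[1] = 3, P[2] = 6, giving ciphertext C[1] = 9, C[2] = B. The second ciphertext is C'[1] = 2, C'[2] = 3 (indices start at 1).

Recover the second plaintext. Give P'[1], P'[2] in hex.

P'[1] = 8, P'[2] = E

In OFB with a reused IV, both messages share the same keystream S_i, so C_i ⊕ C'_i = P_i ⊕ P'_i and thus P'_i = P_i ⊕ C_i ⊕ C'_i.
P'[1]: 3 ⊕ 9 ⊕ 2 = 8.
P'[2]: 6 ⊕ B ⊕ 3 = E.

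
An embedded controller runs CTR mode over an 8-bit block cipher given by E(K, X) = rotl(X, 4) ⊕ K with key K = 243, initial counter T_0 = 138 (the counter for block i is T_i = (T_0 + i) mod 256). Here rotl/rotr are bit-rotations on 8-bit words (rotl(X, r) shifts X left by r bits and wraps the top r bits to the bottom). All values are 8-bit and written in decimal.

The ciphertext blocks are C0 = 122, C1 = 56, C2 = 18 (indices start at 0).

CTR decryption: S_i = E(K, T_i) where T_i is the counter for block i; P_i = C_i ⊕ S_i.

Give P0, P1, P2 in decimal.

P0: T = 138, S = E(K, T) = 91; 122 ⊕ 91 = 33.
P1: T = 139, S = E(K, T) = 75; 56 ⊕ 75 = 115.
P2: T = 140, S = E(K, T) = 59; 18 ⊕ 59 = 41.

P0 = 33, P1 = 115, P2 = 41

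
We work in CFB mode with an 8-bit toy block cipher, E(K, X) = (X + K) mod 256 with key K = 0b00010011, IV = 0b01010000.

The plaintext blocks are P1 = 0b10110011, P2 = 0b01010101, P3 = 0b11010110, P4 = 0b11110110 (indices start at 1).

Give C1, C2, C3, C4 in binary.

C1 = 0b11010000, C2 = 0b10110110, C3 = 0b00011111, C4 = 0b11000100

CFB encryption: C_i = P_i ⊕ E(K, C_{i−1}), with C_{0} = IV.
C1: E(K, 0b01010000) = 0b01100011; 0b10110011 ⊕ 0b01100011 = 0b11010000.
C2: E(K, 0b11010000) = 0b11100011; 0b01010101 ⊕ 0b11100011 = 0b10110110.
C3: E(K, 0b10110110) = 0b11001001; 0b11010110 ⊕ 0b11001001 = 0b00011111.
C4: E(K, 0b00011111) = 0b00110010; 0b11110110 ⊕ 0b00110010 = 0b11000100.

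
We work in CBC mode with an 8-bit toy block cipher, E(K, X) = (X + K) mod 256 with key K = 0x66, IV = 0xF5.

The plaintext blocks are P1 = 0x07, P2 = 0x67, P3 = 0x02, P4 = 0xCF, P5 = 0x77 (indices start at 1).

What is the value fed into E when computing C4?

0xC2

CBC encryption: C_i = E(K, P_i ⊕ C_{i−1}), with C_{0} = IV.
C1: P1 ⊕ 0xF5 = 0xF2; E(K, 0xF2) = 0x58.
C2: P2 ⊕ 0x58 = 0x3F; E(K, 0x3F) = 0xA5.
C3: P3 ⊕ 0xA5 = 0xA7; E(K, 0xA7) = 0x0D.
C4: P4 ⊕ 0x0D = 0xC2; E(K, 0xC2) = 0x28.
So the input to E for block 4 is 0xC2.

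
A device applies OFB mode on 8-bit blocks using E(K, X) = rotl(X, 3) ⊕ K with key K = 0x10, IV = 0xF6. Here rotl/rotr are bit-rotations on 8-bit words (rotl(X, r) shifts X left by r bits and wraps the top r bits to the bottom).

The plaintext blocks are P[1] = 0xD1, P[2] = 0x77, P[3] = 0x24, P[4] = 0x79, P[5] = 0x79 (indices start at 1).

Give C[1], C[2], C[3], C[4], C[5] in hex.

C[1] = 0x76, C[2] = 0x5A, C[3] = 0x5D, C[4] = 0xA2, C[5] = 0xB7

OFB encryption: S_i = E(K, S_{i−1}) with S_{0} = IV; C_i = P_i ⊕ S_i.
C[1]: S = E(K, 0xF6) = 0xA7; 0xD1 ⊕ 0xA7 = 0x76.
C[2]: S = E(K, 0xA7) = 0x2D; 0x77 ⊕ 0x2D = 0x5A.
C[3]: S = E(K, 0x2D) = 0x79; 0x24 ⊕ 0x79 = 0x5D.
C[4]: S = E(K, 0x79) = 0xDB; 0x79 ⊕ 0xDB = 0xA2.
C[5]: S = E(K, 0xDB) = 0xCE; 0x79 ⊕ 0xCE = 0xB7.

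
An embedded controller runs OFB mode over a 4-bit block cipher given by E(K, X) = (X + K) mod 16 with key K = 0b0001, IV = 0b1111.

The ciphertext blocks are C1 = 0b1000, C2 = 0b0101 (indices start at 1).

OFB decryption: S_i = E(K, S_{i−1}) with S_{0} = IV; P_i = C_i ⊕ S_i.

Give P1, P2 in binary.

P1 = 0b1000, P2 = 0b0100

P1: S = E(K, 0b1111) = 0b0000; 0b1000 ⊕ 0b0000 = 0b1000.
P2: S = E(K, 0b0000) = 0b0001; 0b0101 ⊕ 0b0001 = 0b0100.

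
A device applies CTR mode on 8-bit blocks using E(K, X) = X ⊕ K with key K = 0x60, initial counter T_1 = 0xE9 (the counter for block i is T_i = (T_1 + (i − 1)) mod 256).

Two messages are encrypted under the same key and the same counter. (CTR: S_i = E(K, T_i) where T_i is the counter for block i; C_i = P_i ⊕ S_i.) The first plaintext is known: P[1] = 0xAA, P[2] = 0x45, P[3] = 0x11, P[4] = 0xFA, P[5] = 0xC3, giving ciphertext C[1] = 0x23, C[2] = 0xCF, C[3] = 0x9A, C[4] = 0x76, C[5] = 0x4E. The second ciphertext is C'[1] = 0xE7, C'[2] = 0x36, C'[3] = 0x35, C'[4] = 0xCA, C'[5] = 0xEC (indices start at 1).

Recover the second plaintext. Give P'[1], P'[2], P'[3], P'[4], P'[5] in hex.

P'[1] = 0x6E, P'[2] = 0xBC, P'[3] = 0xBE, P'[4] = 0x46, P'[5] = 0x61

In CTR with a reused counter, both messages share the same keystream S_i, so C_i ⊕ C'_i = P_i ⊕ P'_i and thus P'_i = P_i ⊕ C_i ⊕ C'_i.
P'[1]: 0xAA ⊕ 0x23 ⊕ 0xE7 = 0x6E.
P'[2]: 0x45 ⊕ 0xCF ⊕ 0x36 = 0xBC.
P'[3]: 0x11 ⊕ 0x9A ⊕ 0x35 = 0xBE.
P'[4]: 0xFA ⊕ 0x76 ⊕ 0xCA = 0x46.
P'[5]: 0xC3 ⊕ 0x4E ⊕ 0xEC = 0x61.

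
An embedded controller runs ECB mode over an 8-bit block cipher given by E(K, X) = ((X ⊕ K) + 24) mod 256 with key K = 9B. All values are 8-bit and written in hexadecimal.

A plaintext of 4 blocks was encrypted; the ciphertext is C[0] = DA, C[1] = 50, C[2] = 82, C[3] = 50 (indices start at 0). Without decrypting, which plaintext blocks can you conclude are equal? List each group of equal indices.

P[1] = P[3]

ECB encrypts each block independently with the same key, so equal ciphertext blocks imply equal plaintext blocks.
C[1] = C[3] = 50, so P[1] = P[3].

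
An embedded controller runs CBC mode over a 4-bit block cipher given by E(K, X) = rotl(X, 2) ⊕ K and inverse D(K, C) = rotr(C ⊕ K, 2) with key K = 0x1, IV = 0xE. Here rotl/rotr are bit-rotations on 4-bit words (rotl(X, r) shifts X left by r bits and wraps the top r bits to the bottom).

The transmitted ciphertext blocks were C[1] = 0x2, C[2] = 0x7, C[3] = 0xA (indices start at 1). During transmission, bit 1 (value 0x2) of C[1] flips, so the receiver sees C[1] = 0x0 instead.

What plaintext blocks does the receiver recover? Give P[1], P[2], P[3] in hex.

CBC decryption: P_i = D(K, C_i) ⊕ C_{i−1}, with C_{0} = IV.
Only C[1] changed, to 0x0. In CBC, a change in C_i garbles P_i and flips the same bit in P_{i+1}. Decrypting the received ciphertext:
P[1]: D(K, 0x0) = 0x4; 0x4 ⊕ 0xE = 0xA.
P[2]: D(K, 0x7) = 0x9; 0x9 ⊕ 0x0 = 0x9.
P[3]: D(K, 0xA) = 0xE; 0xE ⊕ 0x7 = 0x9.
Blocks that differ from the original plaintext: P[1], P[2].

P[1] = 0xA, P[2] = 0x9, P[3] = 0x9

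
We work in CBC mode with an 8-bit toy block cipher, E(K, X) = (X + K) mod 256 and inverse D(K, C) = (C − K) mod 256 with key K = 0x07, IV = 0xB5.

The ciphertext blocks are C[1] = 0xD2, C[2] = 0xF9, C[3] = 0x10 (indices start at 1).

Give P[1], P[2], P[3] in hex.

P[1] = 0x7E, P[2] = 0x20, P[3] = 0xF0

CBC decryption: P_i = D(K, C_i) ⊕ C_{i−1}, with C_{0} = IV.
P[1]: D(K, 0xD2) = 0xCB; 0xCB ⊕ 0xB5 = 0x7E.
P[2]: D(K, 0xF9) = 0xF2; 0xF2 ⊕ 0xD2 = 0x20.
P[3]: D(K, 0x10) = 0x09; 0x09 ⊕ 0xF9 = 0xF0.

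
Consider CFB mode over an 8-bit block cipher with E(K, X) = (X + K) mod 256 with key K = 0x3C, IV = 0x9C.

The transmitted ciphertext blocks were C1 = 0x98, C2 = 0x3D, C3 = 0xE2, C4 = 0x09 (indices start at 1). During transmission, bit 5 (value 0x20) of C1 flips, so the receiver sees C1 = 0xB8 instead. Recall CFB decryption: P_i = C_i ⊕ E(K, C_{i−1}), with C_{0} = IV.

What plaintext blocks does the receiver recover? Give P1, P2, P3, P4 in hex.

P1 = 0x60, P2 = 0xC9, P3 = 0x9B, P4 = 0x17

Only C1 changed, to 0xB8. In CFB, a change in C_i flips the same bit in P_i and garbles P_{i+1}. Decrypting the received ciphertext:
P1: E(K, 0x9C) = 0xD8; 0xB8 ⊕ 0xD8 = 0x60.
P2: E(K, 0xB8) = 0xF4; 0x3D ⊕ 0xF4 = 0xC9.
P3: E(K, 0x3D) = 0x79; 0xE2 ⊕ 0x79 = 0x9B.
P4: E(K, 0xE2) = 0x1E; 0x09 ⊕ 0x1E = 0x17.
Blocks that differ from the original plaintext: P1, P2.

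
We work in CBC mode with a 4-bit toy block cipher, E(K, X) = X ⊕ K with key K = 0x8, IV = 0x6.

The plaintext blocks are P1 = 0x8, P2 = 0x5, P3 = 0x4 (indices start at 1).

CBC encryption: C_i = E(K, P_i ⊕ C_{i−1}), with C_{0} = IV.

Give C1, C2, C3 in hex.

C1 = 0x6, C2 = 0xB, C3 = 0x7

C1: P1 ⊕ 0x6 = 0xE; E(K, 0xE) = 0x6.
C2: P2 ⊕ 0x6 = 0x3; E(K, 0x3) = 0xB.
C3: P3 ⊕ 0xB = 0xF; E(K, 0xF) = 0x7.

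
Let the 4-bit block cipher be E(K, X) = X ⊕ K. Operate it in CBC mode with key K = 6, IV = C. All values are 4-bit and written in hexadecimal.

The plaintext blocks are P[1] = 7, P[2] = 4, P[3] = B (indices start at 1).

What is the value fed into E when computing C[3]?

4

CBC encryption: C_i = E(K, P_i ⊕ C_{i−1}), with C_{0} = IV.
C[1]: P[1] ⊕ C = B; E(K, B) = D.
C[2]: P[2] ⊕ D = 9; E(K, 9) = F.
C[3]: P[3] ⊕ F = 4; E(K, 4) = 2.
So the input to E for block [3] is 4.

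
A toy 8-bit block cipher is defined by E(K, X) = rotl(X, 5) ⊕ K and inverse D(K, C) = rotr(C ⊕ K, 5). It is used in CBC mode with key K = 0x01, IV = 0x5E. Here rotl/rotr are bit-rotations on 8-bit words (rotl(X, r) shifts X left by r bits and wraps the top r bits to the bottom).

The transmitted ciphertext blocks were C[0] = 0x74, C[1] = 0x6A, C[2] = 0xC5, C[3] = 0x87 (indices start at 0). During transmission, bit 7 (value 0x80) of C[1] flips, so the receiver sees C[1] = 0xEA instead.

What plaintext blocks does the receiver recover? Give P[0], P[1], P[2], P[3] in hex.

CBC decryption: P_i = D(K, C_i) ⊕ C_{i−1}, with C_{−1} = IV.
Only C[1] changed, to 0xEA. In CBC, a change in C_i garbles P_i and flips the same bit in P_{i+1}. Decrypting the received ciphertext:
P[0]: D(K, 0x74) = 0xAB; 0xAB ⊕ 0x5E = 0xF5.
P[1]: D(K, 0xEA) = 0x5F; 0x5F ⊕ 0x74 = 0x2B.
P[2]: D(K, 0xC5) = 0x26; 0x26 ⊕ 0xEA = 0xCC.
P[3]: D(K, 0x87) = 0x34; 0x34 ⊕ 0xC5 = 0xF1.
Blocks that differ from the original plaintext: P[1], P[2].

P[0] = 0xF5, P[1] = 0x2B, P[2] = 0xCC, P[3] = 0xF1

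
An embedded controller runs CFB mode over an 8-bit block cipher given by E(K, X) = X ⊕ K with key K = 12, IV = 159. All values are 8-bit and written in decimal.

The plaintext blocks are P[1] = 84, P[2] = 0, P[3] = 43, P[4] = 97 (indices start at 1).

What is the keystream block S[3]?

CFB encryption: C_i = P_i ⊕ E(K, C_{i−1}), with C_{0} = IV.
C[1]: E(K, 159) = 147; 84 ⊕ 147 = 199.
C[2]: E(K, 199) = 203; 0 ⊕ 203 = 203.
C[3]: E(K, 203) = 199; 43 ⊕ 199 = 236.
So S[3] = 199.

199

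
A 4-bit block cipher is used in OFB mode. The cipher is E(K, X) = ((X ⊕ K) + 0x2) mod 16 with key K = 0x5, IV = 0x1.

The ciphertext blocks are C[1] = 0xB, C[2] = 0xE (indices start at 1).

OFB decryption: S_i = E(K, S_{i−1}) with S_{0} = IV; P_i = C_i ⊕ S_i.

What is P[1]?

P[1]: S = E(K, 0x1) = 0x6; 0xB ⊕ 0x6 = 0xD.

P[1] = 0xD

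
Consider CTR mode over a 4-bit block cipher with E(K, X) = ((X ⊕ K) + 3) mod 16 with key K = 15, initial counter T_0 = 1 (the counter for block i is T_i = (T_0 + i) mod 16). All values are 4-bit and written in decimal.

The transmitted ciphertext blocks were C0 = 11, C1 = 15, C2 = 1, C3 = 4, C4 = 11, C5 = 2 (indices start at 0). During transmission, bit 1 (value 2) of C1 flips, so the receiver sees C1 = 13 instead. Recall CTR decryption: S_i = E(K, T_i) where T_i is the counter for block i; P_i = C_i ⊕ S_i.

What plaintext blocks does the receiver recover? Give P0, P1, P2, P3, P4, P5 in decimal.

P0 = 10, P1 = 13, P2 = 14, P3 = 10, P4 = 6, P5 = 14

Only C1 changed, to 13. In CTR, a change in C_i flips the same bit in P_i only; the keystream is unaffected. Decrypting the received ciphertext:
P0: T = 1, S = E(K, T) = 1; 11 ⊕ 1 = 10.
P1: T = 2, S = E(K, T) = 0; 13 ⊕ 0 = 13.
P2: T = 3, S = E(K, T) = 15; 1 ⊕ 15 = 14.
P3: T = 4, S = E(K, T) = 14; 4 ⊕ 14 = 10.
P4: T = 5, S = E(K, T) = 13; 11 ⊕ 13 = 6.
P5: T = 6, S = E(K, T) = 12; 2 ⊕ 12 = 14.
Blocks that differ from the original plaintext: P1.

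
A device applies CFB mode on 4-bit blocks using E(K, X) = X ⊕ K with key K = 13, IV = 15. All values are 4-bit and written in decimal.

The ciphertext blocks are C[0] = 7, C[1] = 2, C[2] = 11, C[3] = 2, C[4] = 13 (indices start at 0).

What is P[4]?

CFB decryption: P_i = C_i ⊕ E(K, C_{i−1}), with C_{−1} = IV.
P[4]: E(K, 2) = 15; 13 ⊕ 15 = 2.

P[4] = 2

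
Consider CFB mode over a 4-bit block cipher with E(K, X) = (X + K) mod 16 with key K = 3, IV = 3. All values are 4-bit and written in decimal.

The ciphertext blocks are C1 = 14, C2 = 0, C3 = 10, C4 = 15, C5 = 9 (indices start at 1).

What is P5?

CFB decryption: P_i = C_i ⊕ E(K, C_{i−1}), with C_{0} = IV.
P5: E(K, 15) = 2; 9 ⊕ 2 = 11.

P5 = 11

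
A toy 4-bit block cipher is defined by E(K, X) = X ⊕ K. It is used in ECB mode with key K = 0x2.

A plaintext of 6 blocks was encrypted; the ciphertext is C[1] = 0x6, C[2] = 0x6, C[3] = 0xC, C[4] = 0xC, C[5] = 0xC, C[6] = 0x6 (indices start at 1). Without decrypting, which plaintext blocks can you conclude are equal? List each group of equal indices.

ECB encrypts each block independently with the same key, so equal ciphertext blocks imply equal plaintext blocks.
C[1] = C[2] = C[6] = 0x6, so P[1] = P[2] = P[6].
C[3] = C[4] = C[5] = 0xC, so P[3] = P[4] = P[5].

P[1] = P[2] = P[6]; P[3] = P[4] = P[5]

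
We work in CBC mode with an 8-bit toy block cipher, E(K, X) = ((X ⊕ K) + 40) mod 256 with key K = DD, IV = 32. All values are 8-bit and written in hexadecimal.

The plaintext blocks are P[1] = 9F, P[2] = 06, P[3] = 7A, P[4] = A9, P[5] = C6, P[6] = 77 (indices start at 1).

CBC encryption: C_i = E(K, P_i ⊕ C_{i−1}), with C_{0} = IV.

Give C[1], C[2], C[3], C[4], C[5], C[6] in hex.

C[1] = B0, C[2] = AB, C[3] = 4C, C[4] = 78, C[5] = A3, C[6] = 49

C[1]: P[1] ⊕ 32 = AD; E(K, AD) = B0.
C[2]: P[2] ⊕ B0 = B6; E(K, B6) = AB.
C[3]: P[3] ⊕ AB = D1; E(K, D1) = 4C.
C[4]: P[4] ⊕ 4C = E5; E(K, E5) = 78.
C[5]: P[5] ⊕ 78 = BE; E(K, BE) = A3.
C[6]: P[6] ⊕ A3 = D4; E(K, D4) = 49.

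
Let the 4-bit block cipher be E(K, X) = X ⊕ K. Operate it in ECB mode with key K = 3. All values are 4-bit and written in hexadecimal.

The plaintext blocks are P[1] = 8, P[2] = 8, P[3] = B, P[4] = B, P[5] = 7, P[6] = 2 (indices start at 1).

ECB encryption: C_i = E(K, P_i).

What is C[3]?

C[3] = 8

C[3]: E(K, B) = 8.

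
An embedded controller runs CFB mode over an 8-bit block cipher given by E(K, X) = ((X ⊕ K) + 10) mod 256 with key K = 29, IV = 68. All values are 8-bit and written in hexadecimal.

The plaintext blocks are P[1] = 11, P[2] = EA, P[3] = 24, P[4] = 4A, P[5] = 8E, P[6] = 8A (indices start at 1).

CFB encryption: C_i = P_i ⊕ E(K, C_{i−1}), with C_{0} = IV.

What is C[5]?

C[1]: E(K, 68) = 51; 11 ⊕ 51 = 40.
C[2]: E(K, 40) = 79; EA ⊕ 79 = 93.
C[3]: E(K, 93) = CA; 24 ⊕ CA = EE.
C[4]: E(K, EE) = D7; 4A ⊕ D7 = 9D.
C[5]: E(K, 9D) = C4; 8E ⊕ C4 = 4A.

C[5] = 4A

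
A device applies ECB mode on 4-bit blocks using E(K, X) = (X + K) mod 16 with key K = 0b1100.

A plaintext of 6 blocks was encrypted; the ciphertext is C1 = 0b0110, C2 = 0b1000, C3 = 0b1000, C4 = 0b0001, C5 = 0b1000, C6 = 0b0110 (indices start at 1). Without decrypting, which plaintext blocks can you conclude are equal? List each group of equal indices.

P1 = P6; P2 = P3 = P5

ECB encrypts each block independently with the same key, so equal ciphertext blocks imply equal plaintext blocks.
C1 = C6 = 0b0110, so P1 = P6.
C2 = C3 = C5 = 0b1000, so P2 = P3 = P5.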